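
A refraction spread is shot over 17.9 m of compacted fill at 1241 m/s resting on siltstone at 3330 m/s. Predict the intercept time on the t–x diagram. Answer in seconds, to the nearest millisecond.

0.027 s

tᵢ = 2h·√(V₂²−V₁²)/(V₁V₂).
√(V₂²−V₁²) = √(3330²−1241²) = 3090.1 m/s.
tᵢ = 2·17.9·3090.1/(1241·3330) = 0.02677 s.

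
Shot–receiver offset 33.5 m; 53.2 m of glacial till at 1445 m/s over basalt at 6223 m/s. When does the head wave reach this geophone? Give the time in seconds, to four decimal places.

0.0770 s

θ_c = arcsin(V₁/V₂) = arcsin(1445/6223) = 13.43°, cos θ_c = 0.9727.
Intercept time tᵢ = 2h cos θ_c / V₁ = 2·53.2·0.9727/1445 = 0.07162 s.
t = x/V₂ + tᵢ = 33.5/6223 + 0.07162 = 0.07700 s.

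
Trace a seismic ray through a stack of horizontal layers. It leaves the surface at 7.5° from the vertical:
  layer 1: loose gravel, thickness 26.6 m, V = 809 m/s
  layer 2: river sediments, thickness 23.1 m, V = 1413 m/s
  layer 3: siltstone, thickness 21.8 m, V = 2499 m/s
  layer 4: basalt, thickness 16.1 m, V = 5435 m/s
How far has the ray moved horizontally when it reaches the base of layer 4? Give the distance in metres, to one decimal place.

p = sin θ₁/V₁ = sin 7.5°/809 = 1.6134e-04 s/m is conserved through the stack.
Layer 1: θ = 7.50°; offset = 26.6·tan 7.50° = 3.502 m.
Layer 2: sin θ = p·1413 = 0.2280 → θ = 13.18°; offset = 23.1·tan 13.18° = 5.409 m.
Layer 3: sin θ = p·2499 = 0.4032 → θ = 23.78°; offset = 21.8·tan 23.78° = 9.605 m.
Layer 4: sin θ = p·5435 = 0.8769 → θ = 61.27°; offset = 16.1·tan 61.27° = 29.371 m.
Summing the layer offsets gives 47.887 m.

47.9 m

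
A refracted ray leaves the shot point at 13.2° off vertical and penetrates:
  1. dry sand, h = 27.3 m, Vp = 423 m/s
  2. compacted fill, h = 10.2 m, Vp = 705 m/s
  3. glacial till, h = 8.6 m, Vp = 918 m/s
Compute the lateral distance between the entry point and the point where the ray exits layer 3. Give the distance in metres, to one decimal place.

15.5 m

Apply Snell's law at each interface; in layer i the horizontal offset is hᵢ·tan θᵢ.
Layer 1: θ = 13.20°; offset = 27.3·tan 13.20° = 6.403 m.
Layer 2: sin θ = 705·sin 13.2°/423 = 0.3806, θ = 22.37°; offset = 10.2·tan 22.37° = 4.198 m.
Layer 3: sin θ = 918·sin 13.2°/423 = 0.4956, θ = 29.71°; offset = 8.6·tan 29.71° = 4.907 m.
Summing the layer offsets gives 15.508 m.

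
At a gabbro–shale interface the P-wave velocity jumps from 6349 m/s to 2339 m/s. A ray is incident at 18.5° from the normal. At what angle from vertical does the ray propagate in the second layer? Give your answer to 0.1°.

6.7°

Snell's law: sin θ₂ = (V₂/V₁)·sin θ₁ = (2339/6349)·sin 18.5° = 0.1169.
θ₂ = sin⁻¹(0.1169) = 6.71° (from vertical).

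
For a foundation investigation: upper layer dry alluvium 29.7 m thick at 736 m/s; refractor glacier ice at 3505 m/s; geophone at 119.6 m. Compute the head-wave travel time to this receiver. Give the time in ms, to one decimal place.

t = x/V₂ + 2h·√(V₂²−V₁²)/(V₁V₂).
√(V₂²−V₁²) = √(3505²−736²) = 3426.9 m/s; delay term = 2·29.7·3426.9/(736·3505) = 0.07891 s.
t = 119.6/3505 + 0.07891 = 0.11303 s.

113.0 ms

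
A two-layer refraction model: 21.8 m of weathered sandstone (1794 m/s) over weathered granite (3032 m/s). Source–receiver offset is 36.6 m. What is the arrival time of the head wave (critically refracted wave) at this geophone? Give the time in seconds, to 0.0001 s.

θ_c = arcsin(V₁/V₂) = arcsin(1794/3032) = 36.28°, cos θ_c = 0.8062.
Intercept time tᵢ = 2h cos θ_c / V₁ = 2·21.8·0.8062/1794 = 0.01959 s.
t = x/V₂ + tᵢ = 36.6/3032 + 0.01959 = 0.03166 s.

0.0317 s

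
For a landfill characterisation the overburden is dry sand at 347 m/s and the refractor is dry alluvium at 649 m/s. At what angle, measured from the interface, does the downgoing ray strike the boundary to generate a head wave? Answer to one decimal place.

57.7°

At critical incidence the refracted ray runs along the interface (θ₂ = 90°), so sin θ_c = V₁/V₂.
θ_c = arcsin(347/649) = arcsin 0.5347 = 32.32°.
Measured from the interface: 90° − 32.32° = 57.68°.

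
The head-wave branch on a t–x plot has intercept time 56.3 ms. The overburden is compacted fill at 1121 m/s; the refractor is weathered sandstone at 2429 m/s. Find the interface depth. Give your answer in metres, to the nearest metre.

θ_c = arcsin(1121/2429) = 27.48°; cos θ_c = 0.8871.
tᵢ = 2h cos θ_c/V₁ ⇒ h = tᵢ·V₁/(2 cos θ_c) = 0.0563·1121/(2·0.8871) = 35.57 m.

36 m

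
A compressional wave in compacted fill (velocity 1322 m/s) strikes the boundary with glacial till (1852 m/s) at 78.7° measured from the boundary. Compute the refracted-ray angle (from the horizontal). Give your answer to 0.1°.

Convert to the normal: θ₁ = 90° − 78.7° = 11.3°.
Snell's law: sin θ₂ = (V₂/V₁)·sin θ₁ = (1852/1322)·sin 11.3° = 0.2745.
θ₂ = sin⁻¹(0.2745) = 15.93° (from vertical).
From the interface: 90° − 15.93° = 74.07°.

74.1°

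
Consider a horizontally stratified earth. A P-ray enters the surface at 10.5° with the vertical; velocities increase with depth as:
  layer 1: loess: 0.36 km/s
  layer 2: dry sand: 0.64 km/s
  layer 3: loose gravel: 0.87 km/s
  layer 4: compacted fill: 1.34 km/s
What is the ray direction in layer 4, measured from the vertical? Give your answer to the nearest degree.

43°

Snell's law across each interface conserves sin θ / V, so sin θ_4 = V_4·sin θ₁/V₁.
sin θ_4 = 1.34 × sin 10.5° / 0.36 = 0.6783.
θ_4 = 42.71° from the vertical.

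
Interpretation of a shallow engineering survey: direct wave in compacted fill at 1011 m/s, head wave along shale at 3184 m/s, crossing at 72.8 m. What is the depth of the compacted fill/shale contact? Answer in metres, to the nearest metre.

x_cross = 2h·√((V₂+V₁)/(V₂−V₁)) → h = x_cross / (2·√((V₂+V₁)/(V₂−V₁))).
√((V₂+V₁)/(V₂−V₁)) = √((3184+1011)/(3184−1011)) = 1.3894.
h = 72.8 / (2·1.3894) = 26.20 m.

26 m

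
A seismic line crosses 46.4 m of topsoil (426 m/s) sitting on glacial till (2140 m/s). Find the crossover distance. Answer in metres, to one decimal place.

x_cross = 2h·√((V₂+V₁)/(V₂−V₁)).
(V₂+V₁)/(V₂−V₁) = (2140+426)/(2140−426) = 1.4971; √ = 1.2236.
x_cross = 2·46.4·1.2236 = 113.55 m.

113.5 m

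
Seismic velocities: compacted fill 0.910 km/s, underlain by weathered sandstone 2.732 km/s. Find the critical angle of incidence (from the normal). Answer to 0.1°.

At critical incidence the refracted ray runs along the interface (θ₂ = 90°), so sin θ_c = V₁/V₂.
θ_c = arcsin(0.910/2.732) = arcsin 0.3331 = 19.46°.

19.5°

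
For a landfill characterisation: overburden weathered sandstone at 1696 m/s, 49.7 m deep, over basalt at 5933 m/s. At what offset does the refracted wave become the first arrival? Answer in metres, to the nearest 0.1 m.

x_cross = 2h·√((V₂+V₁)/(V₂−V₁)).
(V₂+V₁)/(V₂−V₁) = (5933+1696)/(5933−1696) = 1.8006; √ = 1.3419.
x_cross = 2·49.7·1.3419 = 133.38 m.

133.4 m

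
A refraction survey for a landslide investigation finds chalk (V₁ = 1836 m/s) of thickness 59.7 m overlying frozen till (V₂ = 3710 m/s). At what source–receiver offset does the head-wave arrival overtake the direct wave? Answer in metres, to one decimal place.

205.4 m

x_cross = 2h·√((V₂+V₁)/(V₂−V₁)).
(V₂+V₁)/(V₂−V₁) = (3710+1836)/(3710−1836) = 2.9594; √ = 1.7203.
x_cross = 2·59.7·1.7203 = 205.40 m.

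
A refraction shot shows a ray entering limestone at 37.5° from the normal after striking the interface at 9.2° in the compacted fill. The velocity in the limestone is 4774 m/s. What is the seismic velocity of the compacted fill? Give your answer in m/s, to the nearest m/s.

1254 m/s

Snell's law: sin 9.2°/V₁ = sin 37.5°/V₂.
V₁ = V₂·sin 9.2°/sin 37.5° = 4774 × 0.2626 = 1253.81 m/s.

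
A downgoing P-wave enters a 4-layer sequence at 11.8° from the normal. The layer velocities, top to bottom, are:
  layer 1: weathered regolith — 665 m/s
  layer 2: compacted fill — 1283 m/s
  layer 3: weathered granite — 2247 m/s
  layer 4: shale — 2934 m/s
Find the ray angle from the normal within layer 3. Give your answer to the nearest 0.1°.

43.7°

Ray parameter p = sin 11.8° / 665 = 3.0751e-04 s/m.
sin θ_3 = p·V_3 = 3.0751e-04 × 2247 = 0.6910.
θ_3 = 43.71° from the vertical.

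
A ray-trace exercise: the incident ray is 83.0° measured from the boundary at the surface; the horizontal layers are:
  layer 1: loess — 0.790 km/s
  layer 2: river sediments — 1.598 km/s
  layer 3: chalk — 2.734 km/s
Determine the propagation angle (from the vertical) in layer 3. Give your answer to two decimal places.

24.95°

From the normal: θ₁ = 90° − 83.0° = 7.0°.
Ray parameter p = sin 7.0° / 0.790 = 1.5426e-01 s/km.
sin θ_3 = p·V_3 = 1.5426e-01 × 2.734 = 0.4218.
θ_3 = 24.95° from the vertical.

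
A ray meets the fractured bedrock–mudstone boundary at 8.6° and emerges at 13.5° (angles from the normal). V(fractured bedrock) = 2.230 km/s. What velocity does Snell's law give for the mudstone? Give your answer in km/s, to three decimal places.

3.481 km/s

Snell's law: sin 8.6°/V₁ = sin 13.5°/V₂.
V₂ = V₁·sin 13.5°/sin 8.6° = 2.230 × 1.5611 = 3.481 km/s.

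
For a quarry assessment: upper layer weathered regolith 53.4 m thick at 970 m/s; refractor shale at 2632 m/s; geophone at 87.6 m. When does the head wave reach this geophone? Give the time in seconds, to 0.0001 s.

t = x/V₂ + 2h·√(V₂²−V₁²)/(V₁V₂).
√(V₂²−V₁²) = √(2632²−970²) = 2446.7 m/s; delay term = 2·53.4·2446.7/(970·2632) = 0.10235 s.
t = 87.6/2632 + 0.10235 = 0.13564 s.

0.1356 s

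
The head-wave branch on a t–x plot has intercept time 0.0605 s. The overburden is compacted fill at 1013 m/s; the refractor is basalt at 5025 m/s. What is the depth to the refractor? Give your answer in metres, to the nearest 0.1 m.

θ_c = arcsin(1013/5025) = 11.63°; cos θ_c = 0.9795.
tᵢ = 2h cos θ_c/V₁ ⇒ h = tᵢ·V₁/(2 cos θ_c) = 0.0605·1013/(2·0.9795) = 31.29 m.

31.3 m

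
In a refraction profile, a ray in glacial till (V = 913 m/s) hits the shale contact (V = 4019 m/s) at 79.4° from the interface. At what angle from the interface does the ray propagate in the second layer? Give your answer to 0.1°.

Convert to the normal: θ₁ = 90° − 79.4° = 10.6°.
sin θ₁/V₁ = sin θ₂/V₂ ⇒ sin θ₂ = 4019·sin 10.6°/913 = 4019·0.1840/913 = 0.8097.
θ₂ = arcsin 0.8097 = 54.07° from the normal.
From the interface: 90° − 54.07° = 35.93°.

35.9°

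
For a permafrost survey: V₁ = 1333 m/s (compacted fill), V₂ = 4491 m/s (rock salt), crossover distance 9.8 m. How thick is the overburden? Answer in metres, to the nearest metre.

x_cross = 2h·√((V₂+V₁)/(V₂−V₁)) → h = x_cross / (2·√((V₂+V₁)/(V₂−V₁))).
√((V₂+V₁)/(V₂−V₁)) = √((4491+1333)/(4491−1333)) = 1.3580.
h = 9.8 / (2·1.3580) = 3.61 m.

4 m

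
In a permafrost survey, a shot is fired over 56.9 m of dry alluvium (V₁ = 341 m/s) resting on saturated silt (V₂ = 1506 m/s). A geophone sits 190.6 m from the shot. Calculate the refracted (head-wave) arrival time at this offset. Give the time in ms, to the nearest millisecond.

452 ms

t = x/V₂ + 2h·√(V₂²−V₁²)/(V₁V₂).
√(V₂²−V₁²) = √(1506²−341²) = 1466.9 m/s; delay term = 2·56.9·1466.9/(341·1506) = 0.32506 s.
t = 190.6/1506 + 0.32506 = 0.45162 s.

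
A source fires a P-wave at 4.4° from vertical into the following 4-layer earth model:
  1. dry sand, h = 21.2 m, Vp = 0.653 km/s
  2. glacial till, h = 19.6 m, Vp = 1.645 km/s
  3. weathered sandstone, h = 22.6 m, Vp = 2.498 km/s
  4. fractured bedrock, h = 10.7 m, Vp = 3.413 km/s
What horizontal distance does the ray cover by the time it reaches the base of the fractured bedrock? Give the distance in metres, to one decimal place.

p = sin θ₁/V₁ = sin 4.4°/0.653 = 1.1749e-01 s/km is conserved through the stack.
Layer 1: θ = 4.40°; offset = 21.2·tan 4.40° = 1.631 m.
Layer 2: sin θ = p·1.645 = 0.1933 → θ = 11.14°; offset = 19.6·tan 11.14° = 3.861 m.
Layer 3: sin θ = p·2.498 = 0.2935 → θ = 17.07°; offset = 22.6·tan 17.07° = 6.938 m.
Layer 4: sin θ = p·3.413 = 0.4010 → θ = 23.64°; offset = 10.7·tan 23.64° = 4.684 m.
Σ offsets = 17.114 m.

17.1 m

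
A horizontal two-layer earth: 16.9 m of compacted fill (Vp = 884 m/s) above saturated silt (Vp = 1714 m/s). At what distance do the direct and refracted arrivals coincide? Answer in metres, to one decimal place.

59.8 m

θ_c = arcsin(884/1714) = 31.05°, so cos θ_c = 0.8567 and tᵢ = 2h cos θ_c/V₁ = 0.0328 s.
At crossover x/V₁ = x/V₂ + tᵢ ⇒ x = tᵢ/(1/V₁ − 1/V₂) = 0.03276/(1.1312e-03 − 5.8343e-04) = 59.80 m.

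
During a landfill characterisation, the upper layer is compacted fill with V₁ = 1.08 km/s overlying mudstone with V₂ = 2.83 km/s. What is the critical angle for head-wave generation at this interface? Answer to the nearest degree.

Critical incidence: sin θ_c = V₁/V₂ = 1.08/2.83 = 0.3816.
θ_c = arcsin 0.3816 = 22.43°.

22°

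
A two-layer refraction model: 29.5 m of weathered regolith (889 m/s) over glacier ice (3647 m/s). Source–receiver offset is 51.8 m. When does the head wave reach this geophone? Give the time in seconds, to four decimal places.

θ_c = arcsin(V₁/V₂) = arcsin(889/3647) = 14.11°, cos θ_c = 0.9698.
Intercept time tᵢ = 2h cos θ_c / V₁ = 2·29.5·0.9698/889 = 0.06436 s.
t = x/V₂ + tᵢ = 51.8/3647 + 0.06436 = 0.07857 s.

0.0786 s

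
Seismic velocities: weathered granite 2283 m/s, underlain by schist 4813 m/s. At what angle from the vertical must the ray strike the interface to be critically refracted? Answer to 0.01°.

At critical incidence the refracted ray runs along the interface (θ₂ = 90°), so sin θ_c = V₁/V₂.
θ_c = arcsin(2283/4813) = arcsin 0.4743 = 28.32°.

28.32°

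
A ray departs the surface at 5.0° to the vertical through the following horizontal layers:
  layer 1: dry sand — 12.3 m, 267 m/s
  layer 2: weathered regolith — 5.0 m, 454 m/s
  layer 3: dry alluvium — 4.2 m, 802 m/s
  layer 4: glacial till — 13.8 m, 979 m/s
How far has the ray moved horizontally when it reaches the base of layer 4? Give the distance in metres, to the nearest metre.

p = sin θ₁/V₁ = sin 5.0°/267 = 3.2643e-04 s/m is conserved through the stack.
Layer 1: θ = 5.00°; offset = 12.3·tan 5.00° = 1.076 m.
Layer 2: sin θ = p·454 = 0.1482 → θ = 8.52°; offset = 5.0·tan 8.52° = 0.749 m.
Layer 3: sin θ = p·802 = 0.2618 → θ = 15.18°; offset = 4.2·tan 15.18° = 1.139 m.
Layer 4: sin θ = p·979 = 0.3196 → θ = 18.64°; offset = 13.8·tan 18.64° = 4.654 m.
Total horizontal offset = 7.619 m.

8 m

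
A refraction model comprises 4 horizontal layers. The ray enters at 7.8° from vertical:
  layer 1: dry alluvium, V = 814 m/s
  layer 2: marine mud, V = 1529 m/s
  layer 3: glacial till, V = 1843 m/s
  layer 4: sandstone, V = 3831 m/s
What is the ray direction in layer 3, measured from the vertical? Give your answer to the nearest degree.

Ray parameter p = sin 7.8° / 814 = 1.6673e-04 s/m.
sin θ_3 = p·V_3 = 1.6673e-04 × 1843 = 0.3073.
θ_3 = arcsin 0.3073 = 17.90°.

18°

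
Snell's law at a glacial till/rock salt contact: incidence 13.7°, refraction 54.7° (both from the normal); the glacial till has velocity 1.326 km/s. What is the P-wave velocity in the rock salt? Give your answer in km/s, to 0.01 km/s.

4.57 km/s

sin 13.7° = 0.2368; sin 54.7° = 0.8161.
V₂ = V₁·(sin θ₂/sin θ₁) = 1.326·(0.8161/0.2368) = 4.57 km/s.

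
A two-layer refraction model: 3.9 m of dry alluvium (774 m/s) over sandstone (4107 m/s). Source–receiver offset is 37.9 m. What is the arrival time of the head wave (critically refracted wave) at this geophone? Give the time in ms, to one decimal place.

t = x/V₂ + 2h·√(V₂²−V₁²)/(V₁V₂).
√(V₂²−V₁²) = √(4107²−774²) = 4033.4 m/s; delay term = 2·3.9·4033.4/(774·4107) = 0.00990 s.
t = 37.9/4107 + 0.00990 = 0.01913 s.

19.1 ms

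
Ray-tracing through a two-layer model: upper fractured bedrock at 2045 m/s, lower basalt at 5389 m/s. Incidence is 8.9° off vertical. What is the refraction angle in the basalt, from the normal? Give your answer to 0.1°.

Snell's law: sin θ₂ = (V₂/V₁)·sin θ₁ = (5389/2045)·sin 8.9° = 0.4077.
θ₂ = sin⁻¹(0.4077) = 24.06° (from vertical).

24.1°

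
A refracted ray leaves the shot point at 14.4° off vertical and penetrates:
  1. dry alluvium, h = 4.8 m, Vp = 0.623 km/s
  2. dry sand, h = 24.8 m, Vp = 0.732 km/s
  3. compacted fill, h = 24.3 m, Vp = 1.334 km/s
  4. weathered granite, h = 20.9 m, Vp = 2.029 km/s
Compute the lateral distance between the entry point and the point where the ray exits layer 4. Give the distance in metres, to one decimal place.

Apply Snell's law at each interface; in layer i the horizontal offset is hᵢ·tan θᵢ.
Layer 1: θ = 14.40°; offset = 4.8·tan 14.40° = 1.232 m.
Layer 2: sin θ = 0.732·sin 14.4°/0.623 = 0.2922, θ = 16.99°; offset = 24.8·tan 16.99° = 7.577 m.
Layer 3: sin θ = 1.334·sin 14.4°/0.623 = 0.5325, θ = 32.18°; offset = 24.3·tan 32.18° = 15.288 m.
Layer 4: sin θ = 2.029·sin 14.4°/0.623 = 0.8099, θ = 54.09°; offset = 20.9·tan 54.09° = 28.862 m.
Σ offsets = 52.959 m.

53.0 m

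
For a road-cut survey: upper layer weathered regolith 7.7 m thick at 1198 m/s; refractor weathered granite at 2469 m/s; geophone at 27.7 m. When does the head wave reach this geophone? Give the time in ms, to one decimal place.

θ_c = arcsin(V₁/V₂) = arcsin(1198/2469) = 29.03°, cos θ_c = 0.8744.
Intercept time tᵢ = 2h cos θ_c / V₁ = 2·7.7·0.8744/1198 = 0.01124 s.
t = x/V₂ + tᵢ = 27.7/2469 + 0.01124 = 0.02246 s.

22.5 ms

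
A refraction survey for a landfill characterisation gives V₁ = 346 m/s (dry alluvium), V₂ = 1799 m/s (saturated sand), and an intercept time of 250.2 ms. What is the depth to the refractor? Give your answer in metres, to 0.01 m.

θ_c = arcsin(346/1799) = 11.09°; cos θ_c = 0.9813.
tᵢ = 2h cos θ_c/V₁ ⇒ h = tᵢ·V₁/(2 cos θ_c) = 0.2502·346/(2·0.9813) = 44.11 m.

44.11 m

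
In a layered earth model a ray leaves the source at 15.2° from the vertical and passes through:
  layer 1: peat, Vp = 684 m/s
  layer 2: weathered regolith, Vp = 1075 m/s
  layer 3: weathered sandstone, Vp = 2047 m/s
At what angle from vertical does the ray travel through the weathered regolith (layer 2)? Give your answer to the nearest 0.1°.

Ray parameter p = sin 15.2° / 684 = 3.8332e-04 s/m.
sin θ_2 = p·V_2 = 3.8332e-04 × 1075 = 0.4121.
θ_2 = arcsin 0.4121 = 24.33°.

24.3°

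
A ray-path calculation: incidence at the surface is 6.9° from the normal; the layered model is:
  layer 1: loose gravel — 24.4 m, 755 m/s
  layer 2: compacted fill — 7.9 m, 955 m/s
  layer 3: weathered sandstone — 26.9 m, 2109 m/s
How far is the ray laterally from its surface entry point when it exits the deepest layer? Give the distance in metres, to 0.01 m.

Apply Snell's law at each interface; in layer i the horizontal offset is hᵢ·tan θᵢ.
Layer 1: θ = 6.90°; offset = 24.4·tan 6.90° = 2.9527 m.
Layer 2: sin θ = 955·sin 6.9°/755 = 0.1520, θ = 8.74°; offset = 7.9·tan 8.74° = 1.2146 m.
Layer 3: sin θ = 2109·sin 6.9°/755 = 0.3356, θ = 19.61°; offset = 26.9·tan 19.61° = 9.5830 m.
Summing the layer offsets gives 13.7504 m.

13.75 m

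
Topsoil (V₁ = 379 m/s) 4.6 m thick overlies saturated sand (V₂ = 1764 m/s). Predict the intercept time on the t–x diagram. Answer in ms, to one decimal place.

tᵢ = 2h·√(V₂²−V₁²)/(V₁V₂).
√(V₂²−V₁²) = √(1764²−379²) = 1722.8 m/s.
tᵢ = 2·4.6·1722.8/(379·1764) = 0.02371 s.

23.7 ms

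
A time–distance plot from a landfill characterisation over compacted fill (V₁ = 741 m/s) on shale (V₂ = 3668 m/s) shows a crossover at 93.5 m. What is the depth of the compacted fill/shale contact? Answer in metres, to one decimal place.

x_cross = 2h·√((V₂+V₁)/(V₂−V₁)) → h = x_cross / (2·√((V₂+V₁)/(V₂−V₁))).
√((V₂+V₁)/(V₂−V₁)) = √((3668+741)/(3668−741)) = 1.2273.
h = 93.5 / (2·1.2273) = 38.09 m.

38.1 m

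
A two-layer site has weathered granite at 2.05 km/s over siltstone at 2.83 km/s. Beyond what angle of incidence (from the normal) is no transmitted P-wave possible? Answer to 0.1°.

At critical incidence the refracted ray runs along the interface (θ₂ = 90°), so sin θ_c = V₁/V₂.
θ_c = arcsin(2.05/2.83) = arcsin 0.7244 = 46.42°.

46.4°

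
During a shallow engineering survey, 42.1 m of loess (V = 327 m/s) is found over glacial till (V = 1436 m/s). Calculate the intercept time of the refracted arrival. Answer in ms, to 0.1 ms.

250.7 ms

tᵢ = 2h·√(V₂²−V₁²)/(V₁V₂).
√(V₂²−V₁²) = √(1436²−327²) = 1398.3 m/s.
tᵢ = 2·42.1·1398.3/(327·1436) = 0.25073 s.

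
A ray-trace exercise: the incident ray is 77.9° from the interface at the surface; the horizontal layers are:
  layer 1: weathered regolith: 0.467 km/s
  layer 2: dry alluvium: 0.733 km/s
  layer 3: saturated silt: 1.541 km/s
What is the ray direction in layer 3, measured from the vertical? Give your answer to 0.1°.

43.8°

From the normal: θ₁ = 90° − 77.9° = 12.1°.
Ray parameter p = sin 12.1° / 0.467 = 4.4886e-01 s/km.
sin θ_3 = p·V_3 = 4.4886e-01 × 1.541 = 0.6917.
θ_3 = 43.76° from the vertical.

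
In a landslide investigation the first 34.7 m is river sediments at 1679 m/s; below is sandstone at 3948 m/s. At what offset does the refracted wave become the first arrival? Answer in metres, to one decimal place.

109.3 m

x_cross = 2h·√((V₂+V₁)/(V₂−V₁)).
(V₂+V₁)/(V₂−V₁) = (3948+1679)/(3948−1679) = 2.4799; √ = 1.5748.
x_cross = 2·34.7·1.5748 = 109.29 m.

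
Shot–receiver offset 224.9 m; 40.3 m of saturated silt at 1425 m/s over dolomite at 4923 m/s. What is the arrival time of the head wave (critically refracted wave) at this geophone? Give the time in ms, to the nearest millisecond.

θ_c = arcsin(V₁/V₂) = arcsin(1425/4923) = 16.83°, cos θ_c = 0.9572.
Intercept time tᵢ = 2h cos θ_c / V₁ = 2·40.3·0.9572/1425 = 0.05414 s.
t = x/V₂ + tᵢ = 224.9/4923 + 0.05414 = 0.09982 s.

100 ms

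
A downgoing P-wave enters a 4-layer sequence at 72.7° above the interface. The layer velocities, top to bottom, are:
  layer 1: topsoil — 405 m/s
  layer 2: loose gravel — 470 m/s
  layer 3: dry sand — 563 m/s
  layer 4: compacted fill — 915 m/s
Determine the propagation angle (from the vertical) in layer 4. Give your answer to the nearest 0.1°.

From the normal: θ₁ = 90° − 72.7° = 17.3°.
Ray parameter p = sin 17.3° / 405 = 7.3426e-04 s/m.
sin θ_4 = p·V_4 = 7.3426e-04 × 915 = 0.6718.
θ_4 = 42.21° from the vertical.

42.2°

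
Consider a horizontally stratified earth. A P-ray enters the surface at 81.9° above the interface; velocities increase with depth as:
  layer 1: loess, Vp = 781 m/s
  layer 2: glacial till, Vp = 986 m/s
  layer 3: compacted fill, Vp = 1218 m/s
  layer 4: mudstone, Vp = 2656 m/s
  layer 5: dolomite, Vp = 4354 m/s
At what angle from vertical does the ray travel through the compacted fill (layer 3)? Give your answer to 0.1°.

From the normal: θ₁ = 90° − 81.9° = 8.1°.
Ray parameter p = sin 8.1° / 781 = 1.8041e-04 s/m.
sin θ_3 = p·V_3 = 1.8041e-04 × 1218 = 0.2197.
θ_3 = arcsin 0.2197 = 12.69°.

12.7°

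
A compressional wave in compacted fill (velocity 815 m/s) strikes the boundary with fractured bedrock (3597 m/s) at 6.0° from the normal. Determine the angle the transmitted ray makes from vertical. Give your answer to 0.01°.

27.47°

sin θ₁/V₁ = sin θ₂/V₂ ⇒ sin θ₂ = 3597·sin 6.0°/815 = 3597·0.1045/815 = 0.4613.
θ₂ = arcsin 0.4613 = 27.47° from the normal.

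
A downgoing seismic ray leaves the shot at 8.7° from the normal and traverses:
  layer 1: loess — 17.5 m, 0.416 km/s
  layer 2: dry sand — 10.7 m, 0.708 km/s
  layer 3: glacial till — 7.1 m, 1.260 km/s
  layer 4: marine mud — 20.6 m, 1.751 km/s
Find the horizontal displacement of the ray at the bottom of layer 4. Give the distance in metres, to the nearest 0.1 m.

p = sin θ₁/V₁ = sin 8.7°/0.416 = 3.6361e-01 s/km is conserved through the stack.
Layer 1: θ = 8.70°; offset = 17.5·tan 8.70° = 2.678 m.
Layer 2: sin θ = p·0.708 = 0.2574 → θ = 14.92°; offset = 10.7·tan 14.92° = 2.851 m.
Layer 3: sin θ = p·1.260 = 0.4581 → θ = 27.27°; offset = 7.1·tan 27.27° = 3.659 m.
Layer 4: sin θ = p·1.751 = 0.6367 → θ = 39.54°; offset = 20.6·tan 39.54° = 17.008 m.
Total horizontal offset = 26.196 m.

26.2 m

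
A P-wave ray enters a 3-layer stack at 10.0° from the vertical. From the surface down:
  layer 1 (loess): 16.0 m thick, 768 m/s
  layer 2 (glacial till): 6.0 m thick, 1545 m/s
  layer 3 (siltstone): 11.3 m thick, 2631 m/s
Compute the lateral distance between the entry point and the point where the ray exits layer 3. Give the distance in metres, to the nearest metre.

13 m

Ray parameter p = sin 10.0° / 768 m/s = 2.2610e-04 s/m.
Layer 1: θ = 10.00°; offset = 16.0·tan 10.00° = 2.821 m.
Layer 2: sin θ = p·1545 = 0.3493 → θ = 20.45°; offset = 6.0·tan 20.45° = 2.237 m.
Layer 3: sin θ = p·2631 = 0.5949 → θ = 36.50°; offset = 11.3·tan 36.50° = 8.363 m.
Summing the layer offsets gives 13.421 m.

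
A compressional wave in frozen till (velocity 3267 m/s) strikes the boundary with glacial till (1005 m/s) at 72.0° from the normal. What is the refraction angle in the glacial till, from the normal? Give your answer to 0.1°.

17.0°

Snell's law: sin θ₂ = (V₂/V₁)·sin θ₁ = (1005/3267)·sin 72.0° = 0.2926.
θ₂ = sin⁻¹(0.2926) = 17.01° (from vertical).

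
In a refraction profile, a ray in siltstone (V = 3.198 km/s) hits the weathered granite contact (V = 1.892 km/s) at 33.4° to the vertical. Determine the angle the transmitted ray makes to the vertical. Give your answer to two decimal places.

19.01°

Snell's law: sin θ₂ = (V₂/V₁)·sin θ₁ = (1.892/3.198)·sin 33.4° = 0.3257.
θ₂ = sin⁻¹(0.3257) = 19.01° (from vertical).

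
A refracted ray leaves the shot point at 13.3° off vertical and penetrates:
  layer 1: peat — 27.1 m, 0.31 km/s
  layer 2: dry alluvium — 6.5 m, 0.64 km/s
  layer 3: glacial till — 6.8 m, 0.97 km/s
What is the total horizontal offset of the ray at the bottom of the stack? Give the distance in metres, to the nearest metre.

17 m

Ray parameter p = sin 13.3° / 0.31 km/s = 7.4210e-01 s/km.
Layer 1: θ = 13.30°; offset = 27.1·tan 13.30° = 6.406 m.
Layer 2: sin θ = p·0.64 = 0.4749 → θ = 28.36°; offset = 6.5·tan 28.36° = 3.508 m.
Layer 3: sin θ = p·0.97 = 0.7198 → θ = 46.04°; offset = 6.8·tan 46.04° = 7.052 m.
Σ offsets = 16.966 m.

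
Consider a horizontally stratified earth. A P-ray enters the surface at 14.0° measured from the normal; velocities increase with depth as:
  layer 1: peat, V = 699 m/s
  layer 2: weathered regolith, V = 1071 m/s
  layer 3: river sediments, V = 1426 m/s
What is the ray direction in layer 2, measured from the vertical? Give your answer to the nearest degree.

Ray parameter p = sin 14.0° / 699 = 3.4610e-04 s/m.
sin θ_2 = p·V_2 = 3.4610e-04 × 1071 = 0.3707.
θ_2 = 21.76° from the vertical.

22°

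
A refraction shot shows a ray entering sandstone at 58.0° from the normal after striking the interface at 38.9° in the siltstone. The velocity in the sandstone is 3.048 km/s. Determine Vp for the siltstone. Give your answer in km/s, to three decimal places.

2.257 km/s

sin 38.9° = 0.6280; sin 58.0° = 0.8480.
V₁ = V₂·(sin θ₁/sin θ₂) = 3.048·(0.6280/0.8480) = 2.257 km/s.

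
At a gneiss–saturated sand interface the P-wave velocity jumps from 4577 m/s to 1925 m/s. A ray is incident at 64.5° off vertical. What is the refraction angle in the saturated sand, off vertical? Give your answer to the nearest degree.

22°

sin θ₁/V₁ = sin θ₂/V₂ ⇒ sin θ₂ = 1925·sin 64.5°/4577 = 1925·0.9026/4577 = 0.3796.
θ₂ = sin⁻¹(0.3796) = 22.31° (from vertical).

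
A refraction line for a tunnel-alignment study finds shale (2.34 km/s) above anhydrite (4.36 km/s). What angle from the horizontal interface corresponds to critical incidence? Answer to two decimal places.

Critical incidence: sin θ_c = V₁/V₂ = 2.34/4.36 = 0.5367.
θ_c = arcsin 0.5367 = 32.46°.
Measured from the interface: 90° − 32.46° = 57.54°.

57.54°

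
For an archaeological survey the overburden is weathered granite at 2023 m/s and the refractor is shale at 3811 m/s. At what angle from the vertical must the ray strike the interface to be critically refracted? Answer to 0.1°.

Critical incidence: sin θ_c = V₁/V₂ = 2023/3811 = 0.5308.
θ_c = arcsin 0.5308 = 32.06°.

32.1°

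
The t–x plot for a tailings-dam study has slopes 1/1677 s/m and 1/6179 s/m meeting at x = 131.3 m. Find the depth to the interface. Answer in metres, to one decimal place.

h = (x_cross/2)·√((V₂−V₁)/(V₂+V₁)).
(V₂−V₁)/(V₂+V₁) = (6179−1677)/(6179+1677) = 0.5731; √ = 0.7570.
h = (131.3/2)·0.7570 = 49.70 m.

49.7 m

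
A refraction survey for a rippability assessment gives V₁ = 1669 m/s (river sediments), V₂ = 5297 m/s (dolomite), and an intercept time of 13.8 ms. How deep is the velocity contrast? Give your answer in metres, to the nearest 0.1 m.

θ_c = arcsin(1669/5297) = 18.37°; cos θ_c = 0.9491.
tᵢ = 2h cos θ_c/V₁ ⇒ h = tᵢ·V₁/(2 cos θ_c) = 0.0138·1669/(2·0.9491) = 12.13 m.

12.1 m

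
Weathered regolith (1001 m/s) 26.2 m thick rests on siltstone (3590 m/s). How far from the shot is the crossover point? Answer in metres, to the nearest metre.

x_cross = 2h·√((V₂+V₁)/(V₂−V₁)).
(V₂+V₁)/(V₂−V₁) = (3590+1001)/(3590−1001) = 1.7733; √ = 1.3316.
x_cross = 2·26.2·1.3316 = 69.78 m.

70 m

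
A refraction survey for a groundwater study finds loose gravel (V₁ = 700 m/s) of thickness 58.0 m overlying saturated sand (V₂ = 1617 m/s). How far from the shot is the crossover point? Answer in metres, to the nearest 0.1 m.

184.4 m

x_cross = 2h·√((V₂+V₁)/(V₂−V₁)).
(V₂+V₁)/(V₂−V₁) = (1617+700)/(1617−700) = 2.5267; √ = 1.5896.
x_cross = 2·58.0·1.5896 = 184.39 m.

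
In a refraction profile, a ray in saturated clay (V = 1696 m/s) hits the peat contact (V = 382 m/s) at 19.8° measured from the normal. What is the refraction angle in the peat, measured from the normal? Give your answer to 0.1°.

Snell's law: sin θ₂ = (V₂/V₁)·sin θ₁ = (382/1696)·sin 19.8° = 0.0763.
θ₂ = sin⁻¹(0.0763) = 4.38° (from vertical).

4.4°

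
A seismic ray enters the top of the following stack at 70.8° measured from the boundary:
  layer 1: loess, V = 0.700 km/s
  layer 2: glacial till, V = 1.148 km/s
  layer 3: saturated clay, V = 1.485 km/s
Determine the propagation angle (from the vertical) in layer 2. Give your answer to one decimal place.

32.6°

From the normal: θ₁ = 90° − 70.8° = 19.2°.
Ray parameter p = sin 19.2° / 0.700 = 4.6981e-01 s/km.
sin θ_2 = p·V_2 = 4.6981e-01 × 1.148 = 0.5393.
θ_2 = 32.64° from the vertical.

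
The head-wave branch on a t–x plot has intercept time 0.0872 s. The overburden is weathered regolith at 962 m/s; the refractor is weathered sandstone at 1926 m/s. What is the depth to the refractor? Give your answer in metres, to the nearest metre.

h = tᵢ·V₁·V₂ / (2·√(V₂²−V₁²)).
√(V₂²−V₁²) = √(1926² − 962²) = 1668.5 m/s.
h = 0.0872 s × 962 × 1926 / (2 × 1668.5) = 48.42 m.

48 m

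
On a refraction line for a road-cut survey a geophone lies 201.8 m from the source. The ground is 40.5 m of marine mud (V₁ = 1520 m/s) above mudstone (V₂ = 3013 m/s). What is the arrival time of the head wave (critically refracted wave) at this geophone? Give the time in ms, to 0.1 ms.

113.0 ms

θ_c = arcsin(V₁/V₂) = arcsin(1520/3013) = 30.30°, cos θ_c = 0.8634.
Intercept time tᵢ = 2h cos θ_c / V₁ = 2·40.5·0.8634/1520 = 0.04601 s.
t = x/V₂ + tᵢ = 201.8/3013 + 0.04601 = 0.11299 s.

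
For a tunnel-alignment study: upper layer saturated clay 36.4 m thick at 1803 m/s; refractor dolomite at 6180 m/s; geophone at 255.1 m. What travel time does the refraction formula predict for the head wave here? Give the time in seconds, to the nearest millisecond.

t = x/V₂ + 2h·√(V₂²−V₁²)/(V₁V₂).
√(V₂²−V₁²) = √(6180²−1803²) = 5911.1 m/s; delay term = 2·36.4·5911.1/(1803·6180) = 0.03862 s.
t = 255.1/6180 + 0.03862 = 0.07990 s.

0.080 s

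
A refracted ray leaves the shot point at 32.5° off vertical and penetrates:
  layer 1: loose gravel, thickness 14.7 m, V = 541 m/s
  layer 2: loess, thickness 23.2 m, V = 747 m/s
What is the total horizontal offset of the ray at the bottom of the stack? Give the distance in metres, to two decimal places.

Ray parameter p = sin 32.5° / 541 m/s = 9.9316e-04 s/m.
Layer 1: θ = 32.50°; offset = 14.7·tan 32.50° = 9.3649 m.
Layer 2: sin θ = p·747 = 0.7419 → θ = 47.89°; offset = 23.2·tan 47.89° = 25.6694 m.
Σ offsets = 35.0343 m.

35.03 m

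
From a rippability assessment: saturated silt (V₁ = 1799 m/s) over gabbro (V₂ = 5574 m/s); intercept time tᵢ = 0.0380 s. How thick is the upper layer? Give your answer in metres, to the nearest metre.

θ_c = arcsin(1799/5574) = 18.83°; cos θ_c = 0.9465.
tᵢ = 2h cos θ_c/V₁ ⇒ h = tᵢ·V₁/(2 cos θ_c) = 0.038·1799/(2·0.9465) = 36.11 m.

36 m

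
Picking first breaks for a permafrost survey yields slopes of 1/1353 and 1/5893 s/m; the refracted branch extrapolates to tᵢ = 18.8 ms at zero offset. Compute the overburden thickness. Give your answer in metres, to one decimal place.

13.1 m

h = tᵢ·V₁·V₂ / (2·√(V₂²−V₁²)).
√(V₂²−V₁²) = √(5893² − 1353²) = 5735.6 m/s.
h = 0.0188 s × 1353 × 5893 / (2 × 5735.6) = 13.07 m.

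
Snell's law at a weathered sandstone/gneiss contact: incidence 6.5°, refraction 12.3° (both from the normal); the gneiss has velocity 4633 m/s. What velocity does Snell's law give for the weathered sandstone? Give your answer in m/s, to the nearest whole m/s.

2462 m/s

sin 6.5° = 0.1132; sin 12.3° = 0.2130.
V₁ = V₂·(sin θ₁/sin θ₂) = 4633·(0.1132/0.2130) = 2461.95 m/s.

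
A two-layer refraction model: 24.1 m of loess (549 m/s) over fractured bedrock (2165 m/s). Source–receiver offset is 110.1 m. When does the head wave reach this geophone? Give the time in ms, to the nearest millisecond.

136 ms

t = x/V₂ + 2h·√(V₂²−V₁²)/(V₁V₂).
√(V₂²−V₁²) = √(2165²−549²) = 2094.2 m/s; delay term = 2·24.1·2094.2/(549·2165) = 0.08493 s.
t = 110.1/2165 + 0.08493 = 0.13578 s.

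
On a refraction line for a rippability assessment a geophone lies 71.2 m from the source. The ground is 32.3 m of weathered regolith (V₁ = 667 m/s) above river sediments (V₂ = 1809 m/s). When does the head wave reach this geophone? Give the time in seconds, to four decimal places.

θ_c = arcsin(V₁/V₂) = arcsin(667/1809) = 21.64°, cos θ_c = 0.9295.
Intercept time tᵢ = 2h cos θ_c / V₁ = 2·32.3·0.9295/667 = 0.09003 s.
t = x/V₂ + tᵢ = 71.2/1809 + 0.09003 = 0.12939 s.

0.1294 s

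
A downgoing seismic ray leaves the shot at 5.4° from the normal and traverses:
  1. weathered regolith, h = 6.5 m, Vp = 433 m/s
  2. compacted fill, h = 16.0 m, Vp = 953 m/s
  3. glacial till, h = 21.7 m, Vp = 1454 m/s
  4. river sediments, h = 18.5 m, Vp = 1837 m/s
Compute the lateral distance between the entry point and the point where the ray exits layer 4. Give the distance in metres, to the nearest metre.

Ray parameter p = sin 5.4° / 433 m/s = 2.1734e-04 s/m.
Layer 1: θ = 5.40°; offset = 6.5·tan 5.40° = 0.614 m.
Layer 2: sin θ = p·953 = 0.2071 → θ = 11.95°; offset = 16.0·tan 11.95° = 3.387 m.
Layer 3: sin θ = p·1454 = 0.3160 → θ = 18.42°; offset = 21.7·tan 18.42° = 7.228 m.
Layer 4: sin θ = p·1837 = 0.3993 → θ = 23.53°; offset = 18.5·tan 23.53° = 8.056 m.
Summing the layer offsets gives 19.286 m.

19 m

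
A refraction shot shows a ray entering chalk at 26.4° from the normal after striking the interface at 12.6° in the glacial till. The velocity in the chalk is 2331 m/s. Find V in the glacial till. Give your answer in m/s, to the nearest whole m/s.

sin 12.6° = 0.2181; sin 26.4° = 0.4446.
V₁ = V₂·(sin θ₁/sin θ₂) = 2331·(0.2181/0.4446) = 1143.62 m/s.

1144 m/s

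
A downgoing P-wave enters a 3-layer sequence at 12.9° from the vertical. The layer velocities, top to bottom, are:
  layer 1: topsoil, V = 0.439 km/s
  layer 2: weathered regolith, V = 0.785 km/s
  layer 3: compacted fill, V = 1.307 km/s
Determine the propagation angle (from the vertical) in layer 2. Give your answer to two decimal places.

23.53°

Snell's law across each interface conserves sin θ / V, so sin θ_2 = V_2·sin θ₁/V₁.
sin θ_2 = 0.785 × sin 12.9° / 0.439 = 0.3992.
θ_2 = 23.53° from the vertical.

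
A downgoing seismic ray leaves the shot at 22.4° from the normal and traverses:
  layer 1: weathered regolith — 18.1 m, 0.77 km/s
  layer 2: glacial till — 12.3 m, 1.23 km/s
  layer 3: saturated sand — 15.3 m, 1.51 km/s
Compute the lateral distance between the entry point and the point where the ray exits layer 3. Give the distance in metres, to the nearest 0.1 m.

34.1 m

Ray parameter p = sin 22.4° / 0.77 km/s = 4.9490e-01 s/km.
Layer 1: θ = 22.40°; offset = 18.1·tan 22.40° = 7.460 m.
Layer 2: sin θ = p·1.23 = 0.6087 → θ = 37.50°; offset = 12.3·tan 37.50° = 9.437 m.
Layer 3: sin θ = p·1.51 = 0.7473 → θ = 48.36°; offset = 15.3·tan 48.36° = 17.206 m.
Total horizontal offset = 34.104 m.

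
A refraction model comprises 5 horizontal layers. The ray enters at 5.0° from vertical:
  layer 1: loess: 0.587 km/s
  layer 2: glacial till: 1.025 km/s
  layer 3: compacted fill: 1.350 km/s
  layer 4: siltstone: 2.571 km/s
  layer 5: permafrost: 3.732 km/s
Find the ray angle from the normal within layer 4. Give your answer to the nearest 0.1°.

22.4°

Ray parameter p = sin 5.0° / 0.587 = 1.4848e-01 s/km.
sin θ_4 = p·V_4 = 1.4848e-01 × 2.571 = 0.3817.
θ_4 = arcsin 0.3817 = 22.44°.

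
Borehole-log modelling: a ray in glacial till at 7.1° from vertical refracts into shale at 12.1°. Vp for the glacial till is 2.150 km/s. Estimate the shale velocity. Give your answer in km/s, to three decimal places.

3.646 km/s

Snell's law: sin 7.1°/V₁ = sin 12.1°/V₂.
V₂ = V₁·sin 12.1°/sin 7.1° = 2.150 × 1.6959 = 3.646 km/s.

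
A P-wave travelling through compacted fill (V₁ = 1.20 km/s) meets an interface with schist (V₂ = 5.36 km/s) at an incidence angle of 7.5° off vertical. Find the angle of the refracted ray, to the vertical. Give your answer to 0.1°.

35.7°

sin θ₁/V₁ = sin θ₂/V₂ ⇒ sin θ₂ = 5.36·sin 7.5°/1.20 = 5.36·0.1305/1.20 = 0.5830.
θ₂ = arcsin 0.5830 = 35.66° from the normal.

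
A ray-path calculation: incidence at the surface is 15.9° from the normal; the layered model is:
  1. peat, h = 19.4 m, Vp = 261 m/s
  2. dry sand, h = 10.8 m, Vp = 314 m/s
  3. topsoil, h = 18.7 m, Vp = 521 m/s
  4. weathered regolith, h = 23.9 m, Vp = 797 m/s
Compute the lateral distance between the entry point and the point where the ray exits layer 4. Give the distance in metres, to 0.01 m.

58.01 m

Apply Snell's law at each interface; in layer i the horizontal offset is hᵢ·tan θᵢ.
Layer 1: θ = 15.90°; offset = 19.4·tan 15.90° = 5.5262 m.
Layer 2: sin θ = 314·sin 15.9°/261 = 0.3296, θ = 19.24°; offset = 10.8·tan 19.24° = 3.7702 m.
Layer 3: sin θ = 521·sin 15.9°/261 = 0.5469, θ = 33.15°; offset = 18.7·tan 33.15° = 12.2148 m.
Layer 4: sin θ = 797·sin 15.9°/261 = 0.8366, θ = 56.78°; offset = 23.9·tan 56.78° = 36.4952 m.
Σ offsets = 58.0064 m.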